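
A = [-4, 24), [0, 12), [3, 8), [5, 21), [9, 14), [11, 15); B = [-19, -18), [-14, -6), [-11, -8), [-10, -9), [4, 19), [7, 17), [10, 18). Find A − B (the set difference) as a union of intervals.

[-4, 4) ∪ [19, 24)

Merge the first list: [-4, 24).
Merge the second list: [-19, -18), [-14, -6), [4, 19).
[-4, 24) \ B = [-4, 4), [19, 24).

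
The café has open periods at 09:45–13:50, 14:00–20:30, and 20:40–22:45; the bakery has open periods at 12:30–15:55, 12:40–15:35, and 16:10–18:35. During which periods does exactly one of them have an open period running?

09:45–12:30, 13:50–14:00, 15:55–16:10, 18:35–20:30, 20:40–22:45

B, merged: 12:30–15:55, 16:10–18:35.
Only in the first: 09:45–12:30, 15:55–16:10, 18:35–20:30, 20:40–22:45.
Only in the second: 13:50–14:00.
Together these are the periods covered by exactly one.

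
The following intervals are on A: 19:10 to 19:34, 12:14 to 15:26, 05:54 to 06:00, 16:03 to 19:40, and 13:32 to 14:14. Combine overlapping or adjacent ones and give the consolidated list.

Sort by start: 05:54–06:00, 12:14–15:26, 13:32–14:14, 16:03–19:40, 19:10–19:34.
12:14–15:26 is disjoint → start new block.
13:32–14:14 overlaps/touches 12:14–15:26 → extend to 12:14–15:26.
16:03–19:40 is disjoint → start new block.
19:10–19:34 overlaps/touches 16:03–19:40 → extend to 16:03–19:40.

05:54–06:00, 12:14–15:26, 16:03–19:40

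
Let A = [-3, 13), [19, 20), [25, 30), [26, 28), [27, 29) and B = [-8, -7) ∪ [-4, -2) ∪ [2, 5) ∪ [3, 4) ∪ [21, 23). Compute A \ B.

[-2, 2) ∪ [5, 13) ∪ [19, 20) ∪ [25, 30)

Merge the first list: [-3, 13), [19, 20), [25, 30).
Merge the second list: [-8, -7), [-4, -2), [2, 5), [21, 23).
[-3, 13) minus B → [-2, 2), [5, 13).
[19, 20): no B overlap → unchanged.
[25, 30): no B overlap → unchanged.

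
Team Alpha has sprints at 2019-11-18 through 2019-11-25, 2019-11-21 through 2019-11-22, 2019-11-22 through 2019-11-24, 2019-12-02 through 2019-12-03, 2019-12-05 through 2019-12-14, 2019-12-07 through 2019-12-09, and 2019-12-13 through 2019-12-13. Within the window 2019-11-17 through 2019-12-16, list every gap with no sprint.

2019-11-17 through 2019-11-17, 2019-11-26 through 2019-12-01, 2019-12-04 through 2019-12-04, 2019-12-15 through 2019-12-16

Covered (merged): 2019-11-18 through 2019-11-25, 2019-12-02 through 2019-12-03, 2019-12-05 through 2019-12-14.
Uncovered inside 2019-11-17 through 2019-12-16: 2019-11-17 through 2019-11-17, 2019-11-26 through 2019-12-01, 2019-12-04 through 2019-12-04, 2019-12-15 through 2019-12-16.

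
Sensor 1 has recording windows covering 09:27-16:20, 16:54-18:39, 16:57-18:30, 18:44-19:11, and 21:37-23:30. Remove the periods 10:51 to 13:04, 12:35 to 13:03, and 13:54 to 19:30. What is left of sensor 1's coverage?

Merge the first list: 09:27–16:20, 16:54–18:39, 18:44–19:11, 21:37–23:30.
Merge the second list: 10:51–13:04, 13:54–19:30.
09:27–16:20 \ B = 09:27–10:51, 13:04–13:54.
16:54–18:39: entirely removed.
18:44–19:11: entirely removed.
21:37–23:30: nothing removed.

09:27–10:51, 13:04–13:54, 21:37–23:30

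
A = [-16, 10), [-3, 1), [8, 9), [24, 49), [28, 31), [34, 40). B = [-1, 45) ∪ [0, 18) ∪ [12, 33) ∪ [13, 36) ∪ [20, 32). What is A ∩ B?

[-1, 10) ∪ [24, 45)

A, merged: [-16, 10), [24, 49).
B, merged: [-1, 45).
[-16, 10) meets the second set on [-1, 10).
[24, 49) meets the second set on [24, 45).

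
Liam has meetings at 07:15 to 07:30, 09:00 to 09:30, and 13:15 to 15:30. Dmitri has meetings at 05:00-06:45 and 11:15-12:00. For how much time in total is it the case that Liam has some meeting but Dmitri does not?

A \ B = 07:15–07:30, 09:00–09:30, 13:15–15:30.
Total: 15 min + 30 min + 2 h 15 min = 3 h.

3 h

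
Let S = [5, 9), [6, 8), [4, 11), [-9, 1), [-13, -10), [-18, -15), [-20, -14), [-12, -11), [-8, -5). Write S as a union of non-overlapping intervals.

Sort by start: [-20, -14), [-18, -15), [-13, -10), [-12, -11), [-9, 1), [-8, -5), [4, 11), [5, 9), [6, 8).
[-18, -15) overlaps/touches [-20, -14) → extend to [-20, -14).
[-13, -10) is disjoint → start new block.
[-12, -11) overlaps/touches [-13, -10) → extend to [-13, -10).
[-9, 1) is disjoint → start new block.
[-8, -5) overlaps/touches [-9, 1) → extend to [-9, 1).
[4, 11) is disjoint → start new block.
[5, 9) overlaps/touches [4, 11) → extend to [4, 11).
[6, 8) overlaps/touches [4, 11) → extend to [4, 11).

[-20, -14) ∪ [-13, -10) ∪ [-9, 1) ∪ [4, 11)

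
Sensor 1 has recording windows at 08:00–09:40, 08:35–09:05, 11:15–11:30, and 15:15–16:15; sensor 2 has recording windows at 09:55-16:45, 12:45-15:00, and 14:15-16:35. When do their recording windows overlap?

First set merges to 08:00-09:40, 11:15-11:30, 15:15-16:15.
Second set merges to 09:55-16:45.
08:00-09:40 meets no B interval.
11:15-11:30 ∩ B → 11:15-11:30.
15:15-16:15 ∩ B → 15:15-16:15.

11:15-11:30, 15:15-16:15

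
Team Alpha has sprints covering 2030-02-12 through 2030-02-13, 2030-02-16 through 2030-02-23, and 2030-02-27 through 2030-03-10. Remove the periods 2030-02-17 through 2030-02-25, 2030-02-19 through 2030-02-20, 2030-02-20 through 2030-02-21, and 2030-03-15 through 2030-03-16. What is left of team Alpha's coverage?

B, merged: 2030-02-17 through 2030-02-25, 2030-03-15 through 2030-03-16.
2030-02-12 through 2030-02-13 is untouched.
2030-02-16 through 2030-02-23 with B removed leaves 2030-02-16 through 2030-02-16.
2030-02-27 through 2030-03-10 is untouched.

2030-02-12 through 2030-02-13, 2030-02-16 through 2030-02-16, 2030-02-27 through 2030-03-10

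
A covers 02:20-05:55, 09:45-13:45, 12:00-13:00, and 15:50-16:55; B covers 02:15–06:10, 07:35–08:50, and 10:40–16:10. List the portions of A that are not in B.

09:45–10:40, 16:10–16:55

Merge the first list: 02:20–05:55, 09:45–13:45, 15:50–16:55.
02:20–05:55: fully covered by B → removed.
09:45–13:45 minus B → 09:45–10:40.
15:50–16:55 minus B → 16:10–16:55.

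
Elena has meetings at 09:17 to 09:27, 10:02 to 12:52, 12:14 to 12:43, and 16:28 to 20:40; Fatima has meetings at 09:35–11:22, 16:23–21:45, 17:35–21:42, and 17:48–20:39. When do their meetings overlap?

10:02–11:22, 16:28–20:40

A, merged: 09:17–09:27, 10:02–12:52, 16:28–20:40.
B, merged: 09:35–11:22, 16:23–21:45.
09:17–09:27 meets no B interval.
10:02–12:52 ∩ B → 10:02–11:22.
16:28–20:40 ∩ B → 16:28–20:40.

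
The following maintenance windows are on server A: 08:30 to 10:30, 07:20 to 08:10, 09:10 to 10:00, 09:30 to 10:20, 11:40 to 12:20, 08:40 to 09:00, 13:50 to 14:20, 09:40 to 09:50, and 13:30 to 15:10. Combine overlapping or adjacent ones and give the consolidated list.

Sort by start: 07:20-08:10, 08:30-10:30, 08:40-09:00, 09:10-10:00, 09:30-10:20, 09:40-09:50, 11:40-12:20, 13:30-15:10, 13:50-14:20.
08:30-10:30 is disjoint → start new block.
08:40-09:00 overlaps/touches 08:30-10:30 → extend to 08:30-10:30.
09:10-10:00 overlaps/touches 08:30-10:30 → extend to 08:30-10:30.
09:30-10:20 overlaps/touches 08:30-10:30 → extend to 08:30-10:30.
09:40-09:50 overlaps/touches 08:30-10:30 → extend to 08:30-10:30.
11:40-12:20 is disjoint → start new block.
13:30-15:10 is disjoint → start new block.
13:50-14:20 overlaps/touches 13:30-15:10 → extend to 13:30-15:10.

07:20-08:10, 08:30-10:30, 11:40-12:20, 13:30-15:10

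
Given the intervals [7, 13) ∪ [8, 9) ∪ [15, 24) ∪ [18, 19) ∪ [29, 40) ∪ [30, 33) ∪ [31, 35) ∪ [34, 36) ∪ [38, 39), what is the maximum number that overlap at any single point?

At 31, 3 of the intervals are simultaneously active.
No point has more.

3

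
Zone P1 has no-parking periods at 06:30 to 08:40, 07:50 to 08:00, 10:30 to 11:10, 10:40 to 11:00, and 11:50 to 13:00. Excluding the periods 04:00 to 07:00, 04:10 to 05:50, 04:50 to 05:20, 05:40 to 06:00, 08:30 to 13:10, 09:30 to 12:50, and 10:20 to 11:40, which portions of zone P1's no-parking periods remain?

07:00–08:30

A, merged: 06:30–08:40, 10:30–11:10, 11:50–13:00.
B, merged: 04:00–07:00, 08:30–13:10.
06:30–08:40 minus B → 07:00–08:30.
10:30–11:10: fully covered by B → removed.
11:50–13:00: fully covered by B → removed.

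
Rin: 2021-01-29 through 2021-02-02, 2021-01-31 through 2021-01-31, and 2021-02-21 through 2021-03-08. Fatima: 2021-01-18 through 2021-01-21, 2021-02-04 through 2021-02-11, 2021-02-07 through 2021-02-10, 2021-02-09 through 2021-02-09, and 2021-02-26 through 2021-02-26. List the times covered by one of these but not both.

Merge the first list: 2021-01-29 through 2021-02-02, 2021-02-21 through 2021-03-08.
Merge the second list: 2021-01-18 through 2021-01-21, 2021-02-04 through 2021-02-11, 2021-02-26 through 2021-02-26.
A \ B = 2021-01-29 through 2021-02-02, 2021-02-21 through 2021-02-25, 2021-02-27 through 2021-03-08.
B \ A = 2021-01-18 through 2021-01-21, 2021-02-04 through 2021-02-11.
Union of the two gives the symmetric difference.

2021-01-18 through 2021-01-21, 2021-01-29 through 2021-02-02, 2021-02-04 through 2021-02-11, 2021-02-21 through 2021-02-25, 2021-02-27 through 2021-03-08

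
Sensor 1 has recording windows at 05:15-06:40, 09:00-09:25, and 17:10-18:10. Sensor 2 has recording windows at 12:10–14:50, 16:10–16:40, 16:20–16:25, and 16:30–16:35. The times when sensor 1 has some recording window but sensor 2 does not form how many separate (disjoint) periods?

3

Second set merges to 12:10-14:50, 16:10-16:40.
A \ B = 05:15-06:40, 09:00-09:25, 17:10-18:10.
That is 3 disjoint pieces.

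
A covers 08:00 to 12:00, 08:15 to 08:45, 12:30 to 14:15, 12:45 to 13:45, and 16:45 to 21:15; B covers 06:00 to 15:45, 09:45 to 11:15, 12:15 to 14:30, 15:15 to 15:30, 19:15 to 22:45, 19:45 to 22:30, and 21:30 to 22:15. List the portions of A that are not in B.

16:45–19:15

First set merges to 08:00–12:00, 12:30–14:15, 16:45–21:15.
Second set merges to 06:00–15:45, 19:15–22:45.
08:00–12:00: fully covered by B → removed.
12:30–14:15: fully covered by B → removed.
16:45–21:15 minus B → 16:45–19:15.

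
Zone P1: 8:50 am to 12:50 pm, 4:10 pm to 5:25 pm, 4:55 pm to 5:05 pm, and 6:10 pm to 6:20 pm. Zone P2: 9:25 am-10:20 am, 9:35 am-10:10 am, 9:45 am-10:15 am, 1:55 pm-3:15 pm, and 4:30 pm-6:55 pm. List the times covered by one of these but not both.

A, merged: 8:50 am–12:50 pm, 4:10 pm–5:25 pm, 6:10 pm–6:20 pm.
B, merged: 9:25 am–10:20 am, 1:55 pm–3:15 pm, 4:30 pm–6:55 pm.
A \ B = 8:50 am–9:25 am, 10:20 am–12:50 pm, 4:10 pm–4:30 pm.
B \ A = 1:55 pm–3:15 pm, 5:25 pm–6:10 pm, 6:20 pm–6:55 pm.
Union of the two gives the symmetric difference.

8:50 am–9:25 am, 10:20 am–12:50 pm, 1:55 pm–3:15 pm, 4:10 pm–4:30 pm, 5:25 pm–6:10 pm, 6:20 pm–6:55 pm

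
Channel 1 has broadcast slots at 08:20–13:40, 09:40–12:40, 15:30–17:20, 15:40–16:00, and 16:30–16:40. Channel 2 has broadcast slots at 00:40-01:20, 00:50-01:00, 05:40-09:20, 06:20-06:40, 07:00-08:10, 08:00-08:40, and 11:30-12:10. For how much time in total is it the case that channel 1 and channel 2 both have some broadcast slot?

First set merges to 08:20–13:40, 15:30–17:20.
Second set merges to 00:40–01:20, 05:40–09:20, 11:30–12:10.
A ∩ B = 08:20–09:20, 11:30–12:10.
Total: 1 h + 40 min = 1 h 40 min.

1 h 40 min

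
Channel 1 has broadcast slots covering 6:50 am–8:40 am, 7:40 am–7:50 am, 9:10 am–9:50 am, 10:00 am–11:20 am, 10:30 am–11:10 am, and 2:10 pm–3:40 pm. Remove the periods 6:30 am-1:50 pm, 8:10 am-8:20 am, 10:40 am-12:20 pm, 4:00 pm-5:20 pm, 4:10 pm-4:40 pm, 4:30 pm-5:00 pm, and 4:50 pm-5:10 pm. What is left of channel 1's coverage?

Merge the first list: 6:50 am–8:40 am, 9:10 am–9:50 am, 10:00 am–11:20 am, 2:10 pm–3:40 pm.
Merge the second list: 6:30 am–1:50 pm, 4:00 pm–5:20 pm.
6:50 am–8:40 am: fully covered by B → removed.
9:10 am–9:50 am: fully covered by B → removed.
10:00 am–11:20 am: fully covered by B → removed.
2:10 pm–3:40 pm: no B overlap → unchanged.

2:10 pm–3:40 pm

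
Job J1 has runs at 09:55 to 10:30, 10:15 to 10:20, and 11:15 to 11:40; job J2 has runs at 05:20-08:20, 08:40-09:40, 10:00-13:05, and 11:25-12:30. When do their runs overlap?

10:00–10:30, 11:15–11:40

A, merged: 09:55–10:30, 11:15–11:40.
B, merged: 05:20–08:20, 08:40–09:40, 10:00–13:05.
09:55–10:30 ∩ B → 10:00–10:30.
11:15–11:40 ∩ B → 11:15–11:40.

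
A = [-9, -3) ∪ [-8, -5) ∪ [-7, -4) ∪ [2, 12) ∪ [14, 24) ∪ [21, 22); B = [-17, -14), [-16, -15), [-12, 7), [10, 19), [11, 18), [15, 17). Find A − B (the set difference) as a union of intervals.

Merge the first list: [-9, -3), [2, 12), [14, 24).
Merge the second list: [-17, -14), [-12, 7), [10, 19).
[-9, -3) lies entirely inside B → drops out.
[2, 12) with B removed leaves [7, 10).
[14, 24) with B removed leaves [19, 24).

[7, 10) ∪ [19, 24)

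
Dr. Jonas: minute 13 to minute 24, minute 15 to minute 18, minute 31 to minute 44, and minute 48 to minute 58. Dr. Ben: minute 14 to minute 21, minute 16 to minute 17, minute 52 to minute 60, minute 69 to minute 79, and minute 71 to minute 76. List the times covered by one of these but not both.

First set merges to minute 13 to minute 24, minute 31 to minute 44, minute 48 to minute 58.
Second set merges to minute 14 to minute 21, minute 52 to minute 60, minute 69 to minute 79.
A but not B: minute 13 to minute 14, minute 21 to minute 24, minute 31 to minute 44, minute 48 to minute 52.
B but not A: minute 58 to minute 60, minute 69 to minute 79.
Combining gives A △ B.

minute 13 to minute 14, minute 21 to minute 24, minute 31 to minute 44, minute 48 to minute 52, minute 58 to minute 60, minute 69 to minute 79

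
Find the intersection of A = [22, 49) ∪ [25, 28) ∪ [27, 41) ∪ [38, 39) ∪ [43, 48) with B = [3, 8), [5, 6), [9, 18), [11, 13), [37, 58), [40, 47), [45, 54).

[37, 49)

First set merges to [22, 49).
Second set merges to [3, 8), [9, 18), [37, 58).
[22, 49) meets the second set on [37, 49).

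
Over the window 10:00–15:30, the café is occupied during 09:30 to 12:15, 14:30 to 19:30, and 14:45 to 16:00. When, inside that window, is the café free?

12:15–14:30

Covered (merged): 09:30–12:15, 14:30–19:30.
Uncovered inside 10:00–15:30: 12:15–14:30.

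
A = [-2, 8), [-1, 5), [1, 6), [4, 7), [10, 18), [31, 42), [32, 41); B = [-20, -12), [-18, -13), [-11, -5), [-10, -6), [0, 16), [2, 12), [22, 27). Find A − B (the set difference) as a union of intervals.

[-2, 0) ∪ [16, 18) ∪ [31, 42)

A, merged: [-2, 8), [10, 18), [31, 42).
B, merged: [-20, -12), [-11, -5), [0, 16), [22, 27).
[-2, 8) minus B → [-2, 0).
[10, 18) minus B → [16, 18).
[31, 42): no B overlap → unchanged.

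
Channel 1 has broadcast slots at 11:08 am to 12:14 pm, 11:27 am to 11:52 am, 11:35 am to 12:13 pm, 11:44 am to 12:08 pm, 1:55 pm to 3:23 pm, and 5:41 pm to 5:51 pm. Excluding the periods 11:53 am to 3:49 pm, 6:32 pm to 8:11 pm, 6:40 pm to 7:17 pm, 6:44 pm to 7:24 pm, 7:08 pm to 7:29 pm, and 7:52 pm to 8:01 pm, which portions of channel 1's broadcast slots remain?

A, merged: 11:08 am–12:14 pm, 1:55 pm–3:23 pm, 5:41 pm–5:51 pm.
B, merged: 11:53 am–3:49 pm, 6:32 pm–8:11 pm.
11:08 am–12:14 pm with B removed leaves 11:08 am–11:53 am.
1:55 pm–3:23 pm lies entirely inside B → drops out.
5:41 pm–5:51 pm is untouched.

11:08 am–11:53 am, 5:41 pm–5:51 pm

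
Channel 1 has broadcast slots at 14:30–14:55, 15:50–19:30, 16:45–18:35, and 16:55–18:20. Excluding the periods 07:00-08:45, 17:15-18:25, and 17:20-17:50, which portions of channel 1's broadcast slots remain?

Merge the first list: 14:30-14:55, 15:50-19:30.
Merge the second list: 07:00-08:45, 17:15-18:25.
14:30-14:55: nothing removed.
15:50-19:30 \ B = 15:50-17:15, 18:25-19:30.

14:30-14:55, 15:50-17:15, 18:25-19:30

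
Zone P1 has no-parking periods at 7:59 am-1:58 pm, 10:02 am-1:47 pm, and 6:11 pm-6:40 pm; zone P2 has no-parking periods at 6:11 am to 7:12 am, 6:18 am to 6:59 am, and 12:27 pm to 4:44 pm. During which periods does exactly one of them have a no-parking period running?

A, merged: 7:59 am–1:58 pm, 6:11 pm–6:40 pm.
B, merged: 6:11 am–7:12 am, 12:27 pm–4:44 pm.
Only in the first: 7:59 am–12:27 pm, 6:11 pm–6:40 pm.
Only in the second: 6:11 am–7:12 am, 1:58 pm–4:44 pm.
Together these are the periods covered by exactly one.

6:11 am–7:12 am, 7:59 am–12:27 pm, 1:58 pm–4:44 pm, 6:11 pm–6:40 pm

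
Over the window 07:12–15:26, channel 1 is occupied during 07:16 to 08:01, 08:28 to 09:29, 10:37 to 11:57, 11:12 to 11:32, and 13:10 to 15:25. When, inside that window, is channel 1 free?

07:12-07:16, 08:01-08:28, 09:29-10:37, 11:57-13:10, 15:25-15:26

After merging, the occupied span is 07:16-08:01, 08:28-09:29, 10:37-11:57, 13:10-15:25.
Uncovered inside 07:12-15:26: 07:12-07:16, 08:01-08:28, 09:29-10:37, 11:57-13:10, 15:25-15:26.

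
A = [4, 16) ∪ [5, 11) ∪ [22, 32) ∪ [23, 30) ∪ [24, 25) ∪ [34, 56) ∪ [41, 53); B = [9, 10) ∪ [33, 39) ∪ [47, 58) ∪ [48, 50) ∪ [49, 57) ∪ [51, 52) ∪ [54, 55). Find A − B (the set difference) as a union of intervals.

A, merged: [4, 16), [22, 32), [34, 56).
B, merged: [9, 10), [33, 39), [47, 58).
[4, 16) minus B → [4, 9), [10, 16).
[22, 32): no B overlap → unchanged.
[34, 56) minus B → [39, 47).

[4, 9) ∪ [10, 16) ∪ [22, 32) ∪ [39, 47)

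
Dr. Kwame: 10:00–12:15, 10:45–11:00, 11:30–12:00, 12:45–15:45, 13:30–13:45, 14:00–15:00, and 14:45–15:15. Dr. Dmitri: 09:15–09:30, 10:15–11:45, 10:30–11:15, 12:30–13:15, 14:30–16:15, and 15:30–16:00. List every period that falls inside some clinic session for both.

Merge the first list: 10:00–12:15, 12:45–15:45.
Merge the second list: 09:15–09:30, 10:15–11:45, 12:30–13:15, 14:30–16:15.
10:00–12:15 meets the second set on 10:15–11:45.
12:45–15:45 meets the second set on 12:45–13:15, 14:30–15:45.

10:15–11:45, 12:45–13:15, 14:30–15:45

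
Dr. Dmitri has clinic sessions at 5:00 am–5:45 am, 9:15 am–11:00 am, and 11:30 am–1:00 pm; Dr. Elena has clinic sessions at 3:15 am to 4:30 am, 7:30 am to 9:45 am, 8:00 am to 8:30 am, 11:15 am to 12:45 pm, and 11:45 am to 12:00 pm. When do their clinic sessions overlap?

B, merged: 3:15 am-4:30 am, 7:30 am-9:45 am, 11:15 am-12:45 pm.
5:00 am-5:45 am meets no B interval.
9:15 am-11:00 am ∩ B → 9:15 am-9:45 am.
11:30 am-1:00 pm ∩ B → 11:30 am-12:45 pm.

9:15 am-9:45 am, 11:30 am-12:45 pm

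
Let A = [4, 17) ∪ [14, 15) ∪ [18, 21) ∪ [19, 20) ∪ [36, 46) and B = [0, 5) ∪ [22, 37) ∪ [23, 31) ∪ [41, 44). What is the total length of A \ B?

First set merges to [4, 17), [18, 21), [36, 46).
Second set merges to [0, 5), [22, 37), [41, 44).
A \ B = [5, 17), [18, 21), [37, 41), [44, 46).
Total: 12 + 3 + 4 + 2 = 21.

21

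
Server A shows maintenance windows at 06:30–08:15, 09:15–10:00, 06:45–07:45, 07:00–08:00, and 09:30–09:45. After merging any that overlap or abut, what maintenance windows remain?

06:30–08:15, 09:15–10:00

Sort by start: 06:30–08:15, 06:45–07:45, 07:00–08:00, 09:15–10:00, 09:30–09:45.
06:45–07:45 overlaps/touches 06:30–08:15 → extend to 06:30–08:15.
07:00–08:00 overlaps/touches 06:30–08:15 → extend to 06:30–08:15.
09:15–10:00 is disjoint → start new block.
09:30–09:45 overlaps/touches 09:15–10:00 → extend to 09:15–10:00.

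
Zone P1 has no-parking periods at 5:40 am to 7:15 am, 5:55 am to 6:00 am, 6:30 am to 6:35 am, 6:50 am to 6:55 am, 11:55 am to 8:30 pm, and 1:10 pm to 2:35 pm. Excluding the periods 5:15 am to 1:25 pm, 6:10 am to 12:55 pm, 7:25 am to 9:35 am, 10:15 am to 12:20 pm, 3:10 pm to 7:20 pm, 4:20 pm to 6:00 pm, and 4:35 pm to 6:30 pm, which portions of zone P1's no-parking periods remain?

First set merges to 5:40 am–7:15 am, 11:55 am–8:30 pm.
Second set merges to 5:15 am–1:25 pm, 3:10 pm–7:20 pm.
5:40 am–7:15 am lies entirely inside B → drops out.
11:55 am–8:30 pm with B removed leaves 1:25 pm–3:10 pm, 7:20 pm–8:30 pm.

1:25 pm–3:10 pm, 7:20 pm–8:30 pm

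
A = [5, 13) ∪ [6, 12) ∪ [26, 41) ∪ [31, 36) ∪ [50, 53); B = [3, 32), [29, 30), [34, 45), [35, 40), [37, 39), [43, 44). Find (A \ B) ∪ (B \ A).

First set merges to [5, 13), [26, 41), [50, 53).
Second set merges to [3, 32), [34, 45).
Only in the first: [32, 34), [50, 53).
Only in the second: [3, 5), [13, 26), [41, 45).
Together these are the periods covered by exactly one.

[3, 5) ∪ [13, 26) ∪ [32, 34) ∪ [41, 45) ∪ [50, 53)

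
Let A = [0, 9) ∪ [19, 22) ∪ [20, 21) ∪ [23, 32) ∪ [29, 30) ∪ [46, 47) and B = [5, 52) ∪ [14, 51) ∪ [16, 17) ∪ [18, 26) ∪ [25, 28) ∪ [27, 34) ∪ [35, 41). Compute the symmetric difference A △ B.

A, merged: [0, 9), [19, 22), [23, 32), [46, 47).
B, merged: [5, 52).
Only in the first: [0, 5).
Only in the second: [9, 19), [22, 23), [32, 46), [47, 52).
Together these are the periods covered by exactly one.

[0, 5) ∪ [9, 19) ∪ [22, 23) ∪ [32, 46) ∪ [47, 52)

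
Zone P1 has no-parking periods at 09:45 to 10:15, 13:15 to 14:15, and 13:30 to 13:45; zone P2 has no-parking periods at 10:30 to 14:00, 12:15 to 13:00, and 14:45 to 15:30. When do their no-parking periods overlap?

13:15–14:00

Merge the first list: 09:45–10:15, 13:15–14:15.
Merge the second list: 10:30–14:00, 14:45–15:30.
09:45–10:15 falls entirely outside B.
13:15–14:15 overlaps B on 13:15–14:00.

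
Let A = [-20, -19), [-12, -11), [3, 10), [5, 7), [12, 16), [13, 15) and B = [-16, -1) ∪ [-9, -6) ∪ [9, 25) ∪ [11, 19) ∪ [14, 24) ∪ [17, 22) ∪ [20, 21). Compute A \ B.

Merge the first list: [-20, -19), [-12, -11), [3, 10), [12, 16).
Merge the second list: [-16, -1), [9, 25).
[-20, -19): nothing removed.
[-12, -11): entirely removed.
[3, 10) \ B = [3, 9).
[12, 16): entirely removed.

[-20, -19) ∪ [3, 9)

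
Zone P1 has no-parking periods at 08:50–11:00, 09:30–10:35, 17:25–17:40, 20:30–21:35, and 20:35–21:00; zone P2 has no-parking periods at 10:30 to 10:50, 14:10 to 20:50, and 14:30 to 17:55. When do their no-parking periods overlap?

10:30–10:50, 17:25–17:40, 20:30–20:50

A, merged: 08:50–11:00, 17:25–17:40, 20:30–21:35.
B, merged: 10:30–10:50, 14:10–20:50.
08:50–11:00 overlaps B on 10:30–10:50.
17:25–17:40 overlaps B on 17:25–17:40.
20:30–21:35 overlaps B on 20:30–20:50.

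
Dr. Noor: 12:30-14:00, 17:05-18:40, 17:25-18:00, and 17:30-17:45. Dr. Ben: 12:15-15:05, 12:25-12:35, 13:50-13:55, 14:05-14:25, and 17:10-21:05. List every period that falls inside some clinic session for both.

12:30-14:00, 17:10-18:40

Merge the first list: 12:30-14:00, 17:05-18:40.
Merge the second list: 12:15-15:05, 17:10-21:05.
12:30-14:00 ∩ B → 12:30-14:00.
17:05-18:40 ∩ B → 17:10-18:40.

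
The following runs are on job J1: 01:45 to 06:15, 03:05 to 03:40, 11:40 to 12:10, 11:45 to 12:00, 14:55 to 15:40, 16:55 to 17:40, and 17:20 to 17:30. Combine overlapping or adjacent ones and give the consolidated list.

01:45–06:15, 11:40–12:10, 14:55–15:40, 16:55–17:40

03:05–03:40 overlaps/touches 01:45–06:15 → extend to 01:45–06:15.
11:40–12:10 is disjoint → start new block.
11:45–12:00 overlaps/touches 11:40–12:10 → extend to 11:40–12:10.
14:55–15:40 is disjoint → start new block.
16:55–17:40 is disjoint → start new block.
17:20–17:30 overlaps/touches 16:55–17:40 → extend to 16:55–17:40.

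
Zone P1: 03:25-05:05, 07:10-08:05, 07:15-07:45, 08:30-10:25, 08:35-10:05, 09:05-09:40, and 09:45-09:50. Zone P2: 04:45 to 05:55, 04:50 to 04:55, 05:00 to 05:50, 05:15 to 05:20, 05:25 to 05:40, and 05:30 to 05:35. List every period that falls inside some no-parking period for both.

First set merges to 03:25-05:05, 07:10-08:05, 08:30-10:25.
Second set merges to 04:45-05:55.
03:25-05:05 ∩ B → 04:45-05:05.
07:10-08:05 meets no B interval.
08:30-10:25 meets no B interval.

04:45-05:05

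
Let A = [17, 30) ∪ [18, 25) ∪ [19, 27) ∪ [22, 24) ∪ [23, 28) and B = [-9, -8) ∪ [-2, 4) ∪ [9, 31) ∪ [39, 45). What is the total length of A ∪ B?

First set merges to [17, 30).
A ∪ B = [-9, -8), [-2, 4), [9, 31), [39, 45).
Total: 1 + 6 + 22 + 6 = 35.

35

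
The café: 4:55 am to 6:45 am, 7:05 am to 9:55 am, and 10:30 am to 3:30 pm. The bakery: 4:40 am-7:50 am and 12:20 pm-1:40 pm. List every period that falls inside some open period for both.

4:55 am–6:45 am, 7:05 am–7:50 am, 12:20 pm–1:40 pm

4:55 am–6:45 am meets the second set on 4:55 am–6:45 am.
7:05 am–9:55 am meets the second set on 7:05 am–7:50 am.
10:30 am–3:30 pm meets the second set on 12:20 pm–1:40 pm.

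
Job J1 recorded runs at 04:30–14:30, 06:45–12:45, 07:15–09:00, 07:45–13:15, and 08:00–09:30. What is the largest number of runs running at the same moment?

Walk the sorted start/end points keeping a running depth.
The depth first hits 5 at 08:00.

5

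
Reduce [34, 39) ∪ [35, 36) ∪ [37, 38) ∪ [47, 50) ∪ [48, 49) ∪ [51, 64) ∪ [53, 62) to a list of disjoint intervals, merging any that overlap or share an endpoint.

[34, 39) ∪ [47, 50) ∪ [51, 64)

[35, 36) overlaps/touches [34, 39) → extend to [34, 39).
[37, 38) overlaps/touches [34, 39) → extend to [34, 39).
[47, 50) is disjoint → start new block.
[48, 49) overlaps/touches [47, 50) → extend to [47, 50).
[51, 64) is disjoint → start new block.
[53, 62) overlaps/touches [51, 64) → extend to [51, 64).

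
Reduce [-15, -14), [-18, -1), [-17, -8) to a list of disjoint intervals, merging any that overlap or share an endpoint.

Sort by start: [-18, -1), [-17, -8), [-15, -14).
[-17, -8) overlaps/touches [-18, -1) → extend to [-18, -1).
[-15, -14) overlaps/touches [-18, -1) → extend to [-18, -1).

[-18, -1)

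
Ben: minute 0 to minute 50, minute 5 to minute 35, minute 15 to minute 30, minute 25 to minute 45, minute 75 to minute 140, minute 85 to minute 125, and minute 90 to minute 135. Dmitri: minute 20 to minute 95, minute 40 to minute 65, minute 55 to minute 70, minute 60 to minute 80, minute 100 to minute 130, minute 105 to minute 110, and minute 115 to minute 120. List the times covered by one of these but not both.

A, merged: minute 0 to minute 50, minute 75 to minute 140.
B, merged: minute 20 to minute 95, minute 100 to minute 130.
Only in the first: minute 0 to minute 20, minute 95 to minute 100, minute 130 to minute 140.
Only in the second: minute 50 to minute 75.
Together these are the periods covered by exactly one.

minute 0 to minute 20, minute 50 to minute 75, minute 95 to minute 100, minute 130 to minute 140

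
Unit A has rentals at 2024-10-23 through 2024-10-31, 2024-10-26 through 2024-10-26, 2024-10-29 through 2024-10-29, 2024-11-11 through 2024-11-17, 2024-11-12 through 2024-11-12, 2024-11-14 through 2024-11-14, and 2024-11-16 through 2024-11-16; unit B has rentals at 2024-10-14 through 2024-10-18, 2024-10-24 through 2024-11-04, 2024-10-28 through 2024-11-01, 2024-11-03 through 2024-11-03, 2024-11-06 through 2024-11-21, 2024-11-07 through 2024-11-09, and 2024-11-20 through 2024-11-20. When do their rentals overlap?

Merge the first list: 2024-10-23 through 2024-10-31, 2024-11-11 through 2024-11-17.
Merge the second list: 2024-10-14 through 2024-10-18, 2024-10-24 through 2024-11-04, 2024-11-06 through 2024-11-21.
2024-10-23 through 2024-10-31 ∩ B → 2024-10-24 through 2024-10-31.
2024-11-11 through 2024-11-17 ∩ B → 2024-11-11 through 2024-11-17.

2024-10-24 through 2024-10-31, 2024-11-11 through 2024-11-17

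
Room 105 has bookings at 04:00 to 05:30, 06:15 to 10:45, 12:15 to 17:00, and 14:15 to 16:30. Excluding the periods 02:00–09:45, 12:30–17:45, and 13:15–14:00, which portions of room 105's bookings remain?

09:45–10:45, 12:15–12:30

First set merges to 04:00–05:30, 06:15–10:45, 12:15–17:00.
Second set merges to 02:00–09:45, 12:30–17:45.
04:00–05:30: entirely removed.
06:15–10:45 \ B = 09:45–10:45.
12:15–17:00 \ B = 12:15–12:30.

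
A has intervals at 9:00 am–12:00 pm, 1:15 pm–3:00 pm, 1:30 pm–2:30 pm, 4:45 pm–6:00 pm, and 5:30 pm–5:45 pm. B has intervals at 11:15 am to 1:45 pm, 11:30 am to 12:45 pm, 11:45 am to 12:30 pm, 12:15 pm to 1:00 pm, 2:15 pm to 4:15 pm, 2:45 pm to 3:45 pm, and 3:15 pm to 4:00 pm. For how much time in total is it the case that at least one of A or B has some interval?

8 h 30 min

Merge the first list: 9:00 am-12:00 pm, 1:15 pm-3:00 pm, 4:45 pm-6:00 pm.
Merge the second list: 11:15 am-1:45 pm, 2:15 pm-4:15 pm.
A ∪ B = 9:00 am-4:15 pm, 4:45 pm-6:00 pm.
Total: 7 h 15 min + 1 h 15 min = 8 h 30 min.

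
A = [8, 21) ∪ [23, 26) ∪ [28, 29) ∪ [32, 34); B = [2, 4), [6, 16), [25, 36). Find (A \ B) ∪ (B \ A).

A \ B = [16, 21), [23, 25).
B \ A = [2, 4), [6, 8), [26, 28), [29, 32), [34, 36).
Union of the two gives the symmetric difference.

[2, 4) ∪ [6, 8) ∪ [16, 21) ∪ [23, 25) ∪ [26, 28) ∪ [29, 32) ∪ [34, 36)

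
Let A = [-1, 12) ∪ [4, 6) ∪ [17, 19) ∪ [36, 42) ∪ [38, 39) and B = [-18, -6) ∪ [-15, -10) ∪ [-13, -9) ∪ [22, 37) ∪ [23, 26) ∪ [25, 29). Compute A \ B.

[-1, 12) ∪ [17, 19) ∪ [37, 42)

First set merges to [-1, 12), [17, 19), [36, 42).
Second set merges to [-18, -6), [22, 37).
[-1, 12) is untouched.
[17, 19) is untouched.
[36, 42) with B removed leaves [37, 42).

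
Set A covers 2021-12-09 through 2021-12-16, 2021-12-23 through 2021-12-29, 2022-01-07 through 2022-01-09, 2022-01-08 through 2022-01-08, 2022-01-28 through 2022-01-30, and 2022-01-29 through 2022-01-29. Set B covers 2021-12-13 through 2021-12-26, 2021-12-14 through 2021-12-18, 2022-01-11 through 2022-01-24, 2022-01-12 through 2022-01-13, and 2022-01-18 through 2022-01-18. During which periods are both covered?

Merge the first list: 2021-12-09 through 2021-12-16, 2021-12-23 through 2021-12-29, 2022-01-07 through 2022-01-09, 2022-01-28 through 2022-01-30.
Merge the second list: 2021-12-13 through 2021-12-26, 2022-01-11 through 2022-01-24.
2021-12-09 through 2021-12-16 overlaps B on 2021-12-13 through 2021-12-16.
2021-12-23 through 2021-12-29 overlaps B on 2021-12-23 through 2021-12-26.
2022-01-07 through 2022-01-09 falls entirely outside B.
2022-01-28 through 2022-01-30 falls entirely outside B.

2021-12-13 through 2021-12-16, 2021-12-23 through 2021-12-26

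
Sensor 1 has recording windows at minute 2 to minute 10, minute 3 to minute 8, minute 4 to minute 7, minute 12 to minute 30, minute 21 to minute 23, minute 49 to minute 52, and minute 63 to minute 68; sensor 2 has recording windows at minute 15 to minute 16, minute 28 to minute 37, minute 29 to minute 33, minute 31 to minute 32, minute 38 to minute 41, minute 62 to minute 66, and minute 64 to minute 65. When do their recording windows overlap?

minute 15 to minute 16, minute 28 to minute 30, minute 63 to minute 66

Merge the first list: minute 2 to minute 10, minute 12 to minute 30, minute 49 to minute 52, minute 63 to minute 68.
Merge the second list: minute 15 to minute 16, minute 28 to minute 37, minute 38 to minute 41, minute 62 to minute 66.
minute 2 to minute 10 falls entirely outside B.
minute 12 to minute 30 overlaps B on minute 15 to minute 16, minute 28 to minute 30.
minute 49 to minute 52 falls entirely outside B.
minute 63 to minute 68 overlaps B on minute 63 to minute 66.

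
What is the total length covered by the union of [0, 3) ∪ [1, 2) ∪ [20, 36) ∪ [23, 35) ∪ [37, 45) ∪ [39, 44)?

27

Merged: [0, 3), [20, 36), [37, 45).
Lengths: 3 + 16 + 8 = 27.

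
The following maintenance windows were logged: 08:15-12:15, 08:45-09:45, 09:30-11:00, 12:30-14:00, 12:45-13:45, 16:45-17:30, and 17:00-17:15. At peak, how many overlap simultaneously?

3

Walk the sorted start/end points keeping a running depth.
The depth first hits 3 at 09:30.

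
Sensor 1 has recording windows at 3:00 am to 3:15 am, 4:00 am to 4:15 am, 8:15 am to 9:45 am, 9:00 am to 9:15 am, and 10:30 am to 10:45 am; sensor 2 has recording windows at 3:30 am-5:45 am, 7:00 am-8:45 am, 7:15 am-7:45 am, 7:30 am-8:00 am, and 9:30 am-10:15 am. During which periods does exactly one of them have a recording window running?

A, merged: 3:00 am–3:15 am, 4:00 am–4:15 am, 8:15 am–9:45 am, 10:30 am–10:45 am.
B, merged: 3:30 am–5:45 am, 7:00 am–8:45 am, 9:30 am–10:15 am.
A \ B = 3:00 am–3:15 am, 8:45 am–9:30 am, 10:30 am–10:45 am.
B \ A = 3:30 am–4:00 am, 4:15 am–5:45 am, 7:00 am–8:15 am, 9:45 am–10:15 am.
Union of the two gives the symmetric difference.

3:00 am–3:15 am, 3:30 am–4:00 am, 4:15 am–5:45 am, 7:00 am–8:15 am, 8:45 am–9:30 am, 9:45 am–10:15 am, 10:30 am–10:45 am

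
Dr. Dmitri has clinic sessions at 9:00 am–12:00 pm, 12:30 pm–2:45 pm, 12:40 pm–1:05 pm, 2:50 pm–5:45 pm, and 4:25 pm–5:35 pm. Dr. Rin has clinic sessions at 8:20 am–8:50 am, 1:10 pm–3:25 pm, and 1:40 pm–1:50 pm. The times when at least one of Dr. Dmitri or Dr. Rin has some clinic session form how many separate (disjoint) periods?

3

A, merged: 9:00 am–12:00 pm, 12:30 pm–2:45 pm, 2:50 pm–5:45 pm.
B, merged: 8:20 am–8:50 am, 1:10 pm–3:25 pm.
A ∪ B = 8:20 am–8:50 am, 9:00 am–12:00 pm, 12:30 pm–5:45 pm.
That is 3 disjoint pieces.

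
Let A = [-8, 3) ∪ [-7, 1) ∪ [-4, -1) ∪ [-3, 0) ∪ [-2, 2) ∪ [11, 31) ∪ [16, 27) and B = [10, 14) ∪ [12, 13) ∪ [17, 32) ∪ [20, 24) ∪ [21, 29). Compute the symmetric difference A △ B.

A, merged: [-8, 3), [11, 31).
B, merged: [10, 14), [17, 32).
A but not B: [-8, 3), [14, 17).
B but not A: [10, 11), [31, 32).
Combining gives A △ B.

[-8, 3) ∪ [10, 11) ∪ [14, 17) ∪ [31, 32)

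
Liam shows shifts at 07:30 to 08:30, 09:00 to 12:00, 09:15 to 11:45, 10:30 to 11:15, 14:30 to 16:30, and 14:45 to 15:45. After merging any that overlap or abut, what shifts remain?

07:30-08:30, 09:00-12:00, 14:30-16:30

09:00-12:00 is disjoint → start new block.
09:15-11:45 overlaps/touches 09:00-12:00 → extend to 09:00-12:00.
10:30-11:15 overlaps/touches 09:00-12:00 → extend to 09:00-12:00.
14:30-16:30 is disjoint → start new block.
14:45-15:45 overlaps/touches 14:30-16:30 → extend to 14:30-16:30.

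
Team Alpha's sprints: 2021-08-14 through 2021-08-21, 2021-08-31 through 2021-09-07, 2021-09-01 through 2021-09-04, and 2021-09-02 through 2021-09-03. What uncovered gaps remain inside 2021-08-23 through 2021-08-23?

2021-08-23 through 2021-08-23

Covered (merged): 2021-08-14 through 2021-08-21, 2021-08-31 through 2021-09-07.
Complement within 2021-08-23 through 2021-08-23: 2021-08-23 through 2021-08-23.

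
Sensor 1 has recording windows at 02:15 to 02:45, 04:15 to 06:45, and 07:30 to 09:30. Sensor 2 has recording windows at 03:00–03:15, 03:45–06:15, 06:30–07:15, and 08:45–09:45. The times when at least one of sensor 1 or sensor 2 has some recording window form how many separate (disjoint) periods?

A ∪ B = 02:15–02:45, 03:00–03:15, 03:45–07:15, 07:30–09:45.
That is 4 disjoint pieces.

4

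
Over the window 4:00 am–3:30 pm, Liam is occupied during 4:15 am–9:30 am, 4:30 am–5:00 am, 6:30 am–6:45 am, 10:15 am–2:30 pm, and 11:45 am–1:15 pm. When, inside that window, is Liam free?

4:00 am-4:15 am, 9:30 am-10:15 am, 2:30 pm-3:30 pm

Covered (merged): 4:15 am-9:30 am, 10:15 am-2:30 pm.
Uncovered inside 4:00 am-3:30 pm: 4:00 am-4:15 am, 9:30 am-10:15 am, 2:30 pm-3:30 pm.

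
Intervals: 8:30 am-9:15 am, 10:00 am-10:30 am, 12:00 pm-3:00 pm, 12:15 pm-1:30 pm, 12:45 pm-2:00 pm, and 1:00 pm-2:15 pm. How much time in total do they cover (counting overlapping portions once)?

Merged: 8:30 am–9:15 am, 10:00 am–10:30 am, 12:00 pm–3:00 pm.
Lengths: 45 min + 30 min + 3 h = 4 h 15 min.

4 h 15 min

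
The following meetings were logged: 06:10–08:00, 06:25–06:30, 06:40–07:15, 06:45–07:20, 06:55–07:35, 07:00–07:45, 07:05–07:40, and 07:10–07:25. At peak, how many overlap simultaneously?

At 07:10, 7 of the intervals are simultaneously active.
No point has more.

7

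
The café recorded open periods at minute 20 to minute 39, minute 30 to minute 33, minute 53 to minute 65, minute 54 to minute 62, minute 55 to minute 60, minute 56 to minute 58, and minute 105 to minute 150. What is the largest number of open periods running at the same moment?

Sweep endpoints in order; track running count of active intervals.
Peak of 4 reached at minute 56.

4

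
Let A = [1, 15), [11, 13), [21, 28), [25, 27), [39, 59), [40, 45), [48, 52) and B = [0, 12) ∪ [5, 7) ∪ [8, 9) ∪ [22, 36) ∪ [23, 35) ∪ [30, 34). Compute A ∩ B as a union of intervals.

[1, 12) ∪ [22, 28)

First set merges to [1, 15), [21, 28), [39, 59).
Second set merges to [0, 12), [22, 36).
[1, 15) ∩ B → [1, 12).
[21, 28) ∩ B → [22, 28).
[39, 59) meets no B interval.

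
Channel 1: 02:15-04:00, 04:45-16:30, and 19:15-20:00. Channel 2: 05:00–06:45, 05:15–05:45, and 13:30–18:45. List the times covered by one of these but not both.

02:15-04:00, 04:45-05:00, 06:45-13:30, 16:30-18:45, 19:15-20:00

Merge the second list: 05:00-06:45, 13:30-18:45.
A but not B: 02:15-04:00, 04:45-05:00, 06:45-13:30, 19:15-20:00.
B but not A: 16:30-18:45.
Combining gives A △ B.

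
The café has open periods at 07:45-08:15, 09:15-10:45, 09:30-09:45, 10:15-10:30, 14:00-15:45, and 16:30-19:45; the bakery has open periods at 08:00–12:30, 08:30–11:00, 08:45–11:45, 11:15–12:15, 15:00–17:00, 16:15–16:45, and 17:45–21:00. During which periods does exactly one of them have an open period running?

07:45–08:00, 08:15–09:15, 10:45–12:30, 14:00–15:00, 15:45–16:30, 17:00–17:45, 19:45–21:00

First set merges to 07:45–08:15, 09:15–10:45, 14:00–15:45, 16:30–19:45.
Second set merges to 08:00–12:30, 15:00–17:00, 17:45–21:00.
A \ B = 07:45–08:00, 14:00–15:00, 17:00–17:45.
B \ A = 08:15–09:15, 10:45–12:30, 15:45–16:30, 19:45–21:00.
Union of the two gives the symmetric difference.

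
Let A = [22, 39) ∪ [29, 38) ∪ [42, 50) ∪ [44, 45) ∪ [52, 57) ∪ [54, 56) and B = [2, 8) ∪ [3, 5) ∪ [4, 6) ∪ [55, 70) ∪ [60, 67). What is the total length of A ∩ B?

2

Merge the first list: [22, 39), [42, 50), [52, 57).
Merge the second list: [2, 8), [55, 70).
A ∩ B = [55, 57).
Total: 2.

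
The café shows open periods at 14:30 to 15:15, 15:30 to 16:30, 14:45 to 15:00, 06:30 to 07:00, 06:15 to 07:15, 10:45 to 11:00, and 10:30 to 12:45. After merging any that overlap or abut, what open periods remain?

Sort by start: 06:15–07:15, 06:30–07:00, 10:30–12:45, 10:45–11:00, 14:30–15:15, 14:45–15:00, 15:30–16:30.
06:30–07:00 overlaps/touches 06:15–07:15 → extend to 06:15–07:15.
10:30–12:45 is disjoint → start new block.
10:45–11:00 overlaps/touches 10:30–12:45 → extend to 10:30–12:45.
14:30–15:15 is disjoint → start new block.
14:45–15:00 overlaps/touches 14:30–15:15 → extend to 14:30–15:15.
15:30–16:30 is disjoint → start new block.

06:15–07:15, 10:30–12:45, 14:30–15:15, 15:30–16:30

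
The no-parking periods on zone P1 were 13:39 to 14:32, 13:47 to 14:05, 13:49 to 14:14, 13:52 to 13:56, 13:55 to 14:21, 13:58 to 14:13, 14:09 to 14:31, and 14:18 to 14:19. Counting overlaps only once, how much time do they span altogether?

53 min

Merged: 13:39–14:32.
Length: 53 min.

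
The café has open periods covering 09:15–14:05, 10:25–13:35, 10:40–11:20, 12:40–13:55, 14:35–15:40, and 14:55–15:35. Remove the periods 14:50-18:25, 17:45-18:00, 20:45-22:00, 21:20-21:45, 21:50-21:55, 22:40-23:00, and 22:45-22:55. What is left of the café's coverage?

09:15–14:05, 14:35–14:50

First set merges to 09:15–14:05, 14:35–15:40.
Second set merges to 14:50–18:25, 20:45–22:00, 22:40–23:00.
09:15–14:05 is untouched.
14:35–15:40 with B removed leaves 14:35–14:50.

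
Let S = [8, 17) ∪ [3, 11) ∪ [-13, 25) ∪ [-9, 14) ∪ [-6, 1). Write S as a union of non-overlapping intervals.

Sort by start: [-13, 25), [-9, 14), [-6, 1), [3, 11), [8, 17).
[-9, 14) overlaps/touches [-13, 25) → extend to [-13, 25).
[-6, 1) overlaps/touches [-13, 25) → extend to [-13, 25).
[3, 11) overlaps/touches [-13, 25) → extend to [-13, 25).
[8, 17) overlaps/touches [-13, 25) → extend to [-13, 25).

[-13, 25)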